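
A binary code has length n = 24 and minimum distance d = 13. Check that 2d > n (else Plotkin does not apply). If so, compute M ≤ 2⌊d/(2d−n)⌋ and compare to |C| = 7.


Plotkin bound M ≤ 12; given |C| = 7 ≤ bound (satisfied).

Check applicability: 2d = 26, n = 24.
2d − n = 2 > 0, so Plotkin applies.
Compute d/(2d−n) = 13/2 ≈ 6.5000.
⌊d/(2d−n)⌋ = 6.
Plotkin bound: M ≤ 2·6 = 12.
Given |C| = 7, check: satisfied.
This |C| is below the Plotkin bound.


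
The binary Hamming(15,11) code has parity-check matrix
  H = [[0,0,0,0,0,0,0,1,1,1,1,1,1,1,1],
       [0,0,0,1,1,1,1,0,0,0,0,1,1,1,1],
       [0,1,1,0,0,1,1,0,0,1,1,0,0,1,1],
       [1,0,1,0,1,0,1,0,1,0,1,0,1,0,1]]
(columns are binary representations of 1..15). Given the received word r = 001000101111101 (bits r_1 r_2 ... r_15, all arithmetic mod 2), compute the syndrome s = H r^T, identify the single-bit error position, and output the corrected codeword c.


s = (0, 0, 1, 0)^T, error position = 2, corrected codeword c = 011000101111101

Compute s = H r^T mod 2 one row at a time:
  s_1 = 0 + 1 + 1 + 1 + 1 + 1 + 0 + 1 = 6 ≡ 0 (mod 2).
  s_2 = 0 + 0 + 0 + 1 + 1 + 1 + 0 + 1 = 4 ≡ 0 (mod 2).
  s_3 = 0 + 1 + 0 + 1 + 1 + 1 + 0 + 1 = 5 ≡ 1 (mod 2).
  s_4 = 0 + 1 + 0 + 1 + 1 + 1 + 1 + 1 = 6 ≡ 0 (mod 2).
s = (0, 0, 1, 0)^T — this equals column 2 of H (binary 0010), so error is at position 2.
Correct: flip bit 2 of r = 001000101111101 to get c = 011000101111101.


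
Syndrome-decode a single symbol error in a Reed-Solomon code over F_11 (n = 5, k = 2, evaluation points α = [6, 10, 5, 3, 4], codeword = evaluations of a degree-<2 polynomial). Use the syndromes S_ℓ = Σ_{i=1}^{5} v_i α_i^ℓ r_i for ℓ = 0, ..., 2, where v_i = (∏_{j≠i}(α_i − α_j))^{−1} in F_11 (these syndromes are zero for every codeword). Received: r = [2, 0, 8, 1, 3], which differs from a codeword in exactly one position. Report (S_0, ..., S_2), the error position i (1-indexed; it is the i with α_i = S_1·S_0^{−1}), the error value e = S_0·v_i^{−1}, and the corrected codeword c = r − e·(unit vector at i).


S = (4, 1, 3), error at position 4, error magnitude e = 3, c = [2, 0, 8, 9, 3].

Step 1: column multipliers v_i = (∏_{j≠i}(α_i − α_j))^{−1} mod 11.
  i = 1 (α = 6): (6−10)(6−5)(6−3)(6−4) = (−4)·1·3·2 = −24 ≡ 9, so v_1 = 9^{−1} = 5 (mod 11).
  i = 2 (α = 10): (10−6)(10−5)(10−3)(10−4) = 4·5·7·6 = 840 ≡ 4, so v_2 = 4^{−1} = 3 (mod 11).
  i = 3 (α = 5): (5−6)(5−10)(5−3)(5−4) = (−1)·(−5)·2·1 = 10 ≡ 10, so v_3 = 10^{−1} = 10 (mod 11).
  i = 4 (α = 3): (3−6)(3−10)(3−5)(3−4) = (−3)·(−7)·(−2)·(−1) = 42 ≡ 9, so v_4 = 9^{−1} = 5 (mod 11).
  i = 5 (α = 4): (4−6)(4−10)(4−5)(4−3) = (−2)·(−6)·(−1)·1 = −12 ≡ 10, so v_5 = 10^{−1} = 10 (mod 11).
  v = [5, 3, 10, 5, 10].
Step 2: syndromes of r = [2, 0, 8, 1, 3] (all sums mod 11).
  S_0 = Σ v_i r_i = 5·2 + 3·0 + 10·8 + 5·1 + 10·3 = 125 ≡ 4.
  S_1 = Σ v_i α_i r_i = 5·6·2 + 3·10·0 + 10·5·8 + 5·3·1 + 10·4·3 = 595 ≡ 1.
  α_i^2 mod 11 = [3, 1, 3, 9, 5].
  S_2 = Σ v_i α_i^2 r_i = 5·3·2 + 3·1·0 + 10·3·8 + 5·9·1 + 10·5·3 = 465 ≡ 3.
  S = (4, 1, 3) ≠ 0, so r is not a codeword (an error is present).
Step 3: locate the error. For a single error e at position i, S_ℓ = v_i·e·α_i^ℓ, so α_err = S_1/S_0.
  S_0^{−1} = 4^{−1} = 3 (mod 11), so α_err = 1·3 = 3 ≡ 3 = α_4. Error position i = 4.
  Consistency check: S_2/S_1 = 3·1 = 3 ≡ 3 = α_err ✓ (single-error assumption holds).
Step 4: error magnitude e = S_0/v_4 = S_0·∏_{j≠4}(α_4 − α_j) = 4·9 = 36 ≡ 3 (mod 11).
Step 5: correct position 4: c_4 = r_4 − e = 1 − 3 ≡ 9 (mod 11). Hence c = [2, 0, 8, 9, 3].
  Check: interpolating c through the α_i gives m(x) = 5 + 5·x (degree < 2) with m(α_i) = c_i for every i, so c is indeed a codeword.


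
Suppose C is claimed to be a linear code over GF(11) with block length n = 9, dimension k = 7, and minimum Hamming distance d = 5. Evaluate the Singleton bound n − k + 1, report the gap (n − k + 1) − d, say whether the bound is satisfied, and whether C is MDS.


Singleton RHS = n − k + 1 = 3, slack = -2, bound violated (no such code; not MDS).

Singleton bound: d ≤ n − k + 1.
Here n = 9, k = 7, so n − k + 1 = 3.
Given d = 5, check d ≤ 3: NO.
Slack = (n − k + 1) − d = -2.
The slack is negative: d = 5 exceeds n − k + 1 = 3 by 2, so the Singleton bound is violated and no linear [9, 7, 5]_11 code can exist. In particular it is not MDS (MDS requires d = n − k + 1 exactly).
Description: the claimed parameters are [9, 7, 5]_11; such a code would be impossible (violates the Singleton bound).


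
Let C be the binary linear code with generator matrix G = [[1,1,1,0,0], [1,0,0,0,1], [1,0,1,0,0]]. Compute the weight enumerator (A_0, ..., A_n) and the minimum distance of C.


Weight distribution: A_0 = 1, A_1 = 1, A_2 = 3, A_3 = 3. Minimum distance d = 1.

Enumerate all 2^3 = 8 messages m ∈ F_2^3.
For each, compute codeword c = mG in F_2^5, then tally its weight.
  m = 000 → c = 00000, weight = 0.
  m = 100 → c = 11100, weight = 3.
  m = 010 → c = 10001, weight = 2.
  m = 110 → c = 01101, weight = 3.
  m = 001 → c = 10100, weight = 2.
  m = 101 → c = 01000, weight = 1.
  m = 011 → c = 00101, weight = 2.
  m = 111 → c = 11001, weight = 3.
Tally weights:
  weight 0: 1 codewords.
  weight 1: 1 codewords.
  weight 2: 3 codewords.
  weight 3: 3 codewords.
Minimum distance d = smallest w > 0 with A_w > 0 = 1.
Sanity: Σ A_w = 8 = 2^3 = 8 ✓.


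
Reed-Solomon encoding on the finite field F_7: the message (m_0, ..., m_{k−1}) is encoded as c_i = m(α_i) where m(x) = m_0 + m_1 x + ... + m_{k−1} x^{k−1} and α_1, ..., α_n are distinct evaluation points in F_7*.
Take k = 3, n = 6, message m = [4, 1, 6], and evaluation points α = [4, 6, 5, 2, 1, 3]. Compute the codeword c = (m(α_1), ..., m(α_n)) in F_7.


c = [6, 2, 5, 2, 4, 5]

Message polynomial: m(x) = 4 + 1·x + 6·x^2 (mod 7).
For each evaluation point α_i, compute m(α_i) mod 7:
  α_1 = 4: Horner steps 6 → 4 → 6, so m(4) = 6.
  α_2 = 6: Horner steps 6 → 2 → 2, so m(6) = 2.
  α_3 = 5: Horner steps 6 → 3 → 5, so m(5) = 5.
  α_4 = 2: Horner steps 6 → 6 → 2, so m(2) = 2.
  α_5 = 1: Horner steps 6 → 0 → 4, so m(1) = 4.
  α_6 = 3: Horner steps 6 → 5 → 5, so m(3) = 5.
Codeword c = [6, 2, 5, 2, 4, 5] ∈ F_7^6.


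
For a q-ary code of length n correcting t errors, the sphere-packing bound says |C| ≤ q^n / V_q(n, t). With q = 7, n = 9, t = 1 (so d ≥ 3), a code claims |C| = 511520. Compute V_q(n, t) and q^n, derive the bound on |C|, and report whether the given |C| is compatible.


V_q(n, t) = 55, q^n = 40353607, Hamming bound = 733701, |C| = 511520 ≤ bound (satisfied).

Step 1: Compute V_q(n, t) = Σ_{j=0}^1 C(n, j) (q−1)^j.
  j = 0: C(9,0)·(6)^0 = 1·1 = 1.
  j = 1: C(9,1)·(6)^1 = 9·6 = 54.
  V_q(n, t) = 1 + 54 = 55.
Step 2: q^n = 7^9 = 40353607.
Step 3: Hamming bound ⌊q^n / V_q(n,t)⌋ = ⌊40353607/55⌋ = 733701.
Step 4: Compare |C| = 511520 to 733701: satisfied.
The claimed |C| lies below the Hamming bound.


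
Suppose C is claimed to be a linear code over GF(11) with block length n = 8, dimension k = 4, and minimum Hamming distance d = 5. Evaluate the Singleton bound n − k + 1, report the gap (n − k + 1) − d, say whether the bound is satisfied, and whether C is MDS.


Singleton RHS = n − k + 1 = 5, slack = 0, bound satisfied, MDS.

Singleton bound: d ≤ n − k + 1.
Here n = 8, k = 4, so n − k + 1 = 5.
Given d = 5, check d ≤ 5: YES.
Slack = (n − k + 1) − d = 0.
The code is MDS (slack = 0).
Description: the claimed parameters are [8, 4, 5]_11; such a code would be MDS (meets Singleton bound).


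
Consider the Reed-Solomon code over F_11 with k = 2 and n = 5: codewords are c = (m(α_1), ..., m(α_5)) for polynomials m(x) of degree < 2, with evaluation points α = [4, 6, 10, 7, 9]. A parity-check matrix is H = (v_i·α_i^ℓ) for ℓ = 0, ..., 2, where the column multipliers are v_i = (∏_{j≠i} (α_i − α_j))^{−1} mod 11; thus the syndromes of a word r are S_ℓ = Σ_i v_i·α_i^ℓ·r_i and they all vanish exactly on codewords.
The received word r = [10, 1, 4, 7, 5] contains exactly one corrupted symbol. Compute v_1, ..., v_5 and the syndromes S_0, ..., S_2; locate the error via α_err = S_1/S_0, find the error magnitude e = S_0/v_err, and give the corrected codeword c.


S = (9, 10, 5), error at position 2, error magnitude e = 4, c = [10, 8, 4, 7, 5].

Step 1: column multipliers v_i = (∏_{j≠i}(α_i − α_j))^{−1} mod 11.
  i = 1 (α = 4): (4−6)(4−10)(4−7)(4−9) = (−2)·(−6)·(−3)·(−5) = 180 ≡ 4, so v_1 = 4^{−1} = 3 (mod 11).
  i = 2 (α = 6): (6−4)(6−10)(6−7)(6−9) = 2·(−4)·(−1)·(−3) = −24 ≡ 9, so v_2 = 9^{−1} = 5 (mod 11).
  i = 3 (α = 10): (10−4)(10−6)(10−7)(10−9) = 6·4·3·1 = 72 ≡ 6, so v_3 = 6^{−1} = 2 (mod 11).
  i = 4 (α = 7): (7−4)(7−6)(7−10)(7−9) = 3·1·(−3)·(−2) = 18 ≡ 7, so v_4 = 7^{−1} = 8 (mod 11).
  i = 5 (α = 9): (9−4)(9−6)(9−10)(9−7) = 5·3·(−1)·2 = −30 ≡ 3, so v_5 = 3^{−1} = 4 (mod 11).
  v = [3, 5, 2, 8, 4].
Step 2: syndromes of r = [10, 1, 4, 7, 5] (all sums mod 11).
  S_0 = Σ v_i r_i = 3·10 + 5·1 + 2·4 + 8·7 + 4·5 = 119 ≡ 9.
  S_1 = Σ v_i α_i r_i = 3·4·10 + 5·6·1 + 2·10·4 + 8·7·7 + 4·9·5 = 802 ≡ 10.
  α_i^2 mod 11 = [5, 3, 1, 5, 4].
  S_2 = Σ v_i α_i^2 r_i = 3·5·10 + 5·3·1 + 2·1·4 + 8·5·7 + 4·4·5 = 533 ≡ 5.
  S = (9, 10, 5) ≠ 0, so r is not a codeword (an error is present).
Step 3: locate the error. For a single error e at position i, S_ℓ = v_i·e·α_i^ℓ, so α_err = S_1/S_0.
  S_0^{−1} = 9^{−1} = 5 (mod 11), so α_err = 10·5 = 50 ≡ 6 = α_2. Error position i = 2.
  Consistency check: S_2/S_1 = 5·10 = 50 ≡ 6 = α_err ✓ (single-error assumption holds).
Step 4: error magnitude e = S_0/v_2 = S_0·∏_{j≠2}(α_2 − α_j) = 9·9 = 81 ≡ 4 (mod 11).
Step 5: correct position 2: c_2 = r_2 − e = 1 − 4 ≡ 8 (mod 11). Hence c = [10, 8, 4, 7, 5].
  Check: interpolating c through the α_i gives m(x) = 3 + 10·x (degree < 2) with m(α_i) = c_i for every i, so c is indeed a codeword.


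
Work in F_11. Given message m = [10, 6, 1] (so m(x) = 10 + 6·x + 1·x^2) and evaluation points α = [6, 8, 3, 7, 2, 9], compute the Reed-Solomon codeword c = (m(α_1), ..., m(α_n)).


c = [5, 1, 4, 2, 4, 2]

Message polynomial: m(x) = 10 + 6·x + 1·x^2 (mod 11).
For each evaluation point α_i, compute m(α_i) mod 11:
  α_1 = 6: Horner steps 1 → 1 → 5, so m(6) = 5.
  α_2 = 8: Horner steps 1 → 3 → 1, so m(8) = 1.
  α_3 = 3: Horner steps 1 → 9 → 4, so m(3) = 4.
  α_4 = 7: Horner steps 1 → 2 → 2, so m(7) = 2.
  α_5 = 2: Horner steps 1 → 8 → 4, so m(2) = 4.
  α_6 = 9: Horner steps 1 → 4 → 2, so m(9) = 2.
Codeword c = [5, 1, 4, 2, 4, 2] ∈ F_11^6.


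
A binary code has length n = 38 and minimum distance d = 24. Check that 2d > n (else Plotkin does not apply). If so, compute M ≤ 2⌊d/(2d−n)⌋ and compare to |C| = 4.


Plotkin bound M ≤ 4; given |C| = 4 ≤ bound (satisfied).

Check applicability: 2d = 48, n = 38.
2d − n = 10 > 0, so Plotkin applies.
Compute d/(2d−n) = 24/10 ≈ 2.4000.
⌊d/(2d−n)⌋ = 2.
Plotkin bound: M ≤ 2·2 = 4.
Given |C| = 4, check: satisfied.
This |C| is at the Plotkin bound.


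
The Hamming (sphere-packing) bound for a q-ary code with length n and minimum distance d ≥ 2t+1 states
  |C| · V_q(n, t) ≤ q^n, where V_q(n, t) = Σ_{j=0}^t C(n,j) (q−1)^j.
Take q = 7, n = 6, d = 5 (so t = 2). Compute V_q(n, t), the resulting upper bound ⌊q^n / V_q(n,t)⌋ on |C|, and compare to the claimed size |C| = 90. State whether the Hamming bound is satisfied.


V_q(n, t) = 577, q^n = 117649, Hamming bound = 203, |C| = 90 ≤ bound (satisfied).

Step 1: Compute V_q(n, t) = Σ_{j=0}^2 C(n, j) (q−1)^j.
  j = 0: C(6,0)·(6)^0 = 1·1 = 1.
  j = 1: C(6,1)·(6)^1 = 6·6 = 36.
  j = 2: C(6,2)·(6)^2 = 15·36 = 540.
  V_q(n, t) = 1 + 36 + 540 = 577.
Step 2: q^n = 7^6 = 117649.
Step 3: Hamming bound ⌊q^n / V_q(n,t)⌋ = ⌊117649/577⌋ = 203.
Step 4: Compare |C| = 90 to 203: satisfied.
The claimed |C| lies below the Hamming bound.


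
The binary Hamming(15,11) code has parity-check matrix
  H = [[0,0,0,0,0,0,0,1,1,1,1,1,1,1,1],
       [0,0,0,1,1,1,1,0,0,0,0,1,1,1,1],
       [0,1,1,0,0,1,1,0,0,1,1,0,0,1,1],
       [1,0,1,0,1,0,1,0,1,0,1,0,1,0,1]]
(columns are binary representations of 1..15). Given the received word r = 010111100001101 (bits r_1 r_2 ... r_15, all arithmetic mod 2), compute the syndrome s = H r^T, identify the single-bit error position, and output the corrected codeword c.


s = (1, 1, 0, 0)^T, error position = 12, corrected codeword c = 010111100000101

Compute s = H r^T mod 2 one row at a time:
  s_1 = 0 + 0 + 0 + 0 + 1 + 1 + 0 + 1 = 3 ≡ 1 (mod 2).
  s_2 = 1 + 1 + 1 + 1 + 1 + 1 + 0 + 1 = 7 ≡ 1 (mod 2).
  s_3 = 1 + 0 + 1 + 1 + 0 + 0 + 0 + 1 = 4 ≡ 0 (mod 2).
  s_4 = 0 + 0 + 1 + 1 + 0 + 0 + 1 + 1 = 4 ≡ 0 (mod 2).
s = (1, 1, 0, 0)^T — this equals column 12 of H (binary 1100), so error is at position 12.
Correct: flip bit 12 of r = 010111100001101 to get c = 010111100000101.


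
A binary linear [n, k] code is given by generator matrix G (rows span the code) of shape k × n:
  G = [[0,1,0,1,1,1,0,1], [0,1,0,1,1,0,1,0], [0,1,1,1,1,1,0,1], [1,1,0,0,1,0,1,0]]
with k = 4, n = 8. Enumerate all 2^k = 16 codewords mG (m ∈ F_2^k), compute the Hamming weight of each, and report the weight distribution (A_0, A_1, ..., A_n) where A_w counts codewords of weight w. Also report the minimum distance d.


Weight distribution: A_0 = 1, A_1 = 1, A_2 = 1, A_3 = 2, A_4 = 3, A_5 = 5, A_6 = 3. Minimum distance d = 1.

Enumerate all 2^4 = 16 messages m ∈ F_2^4.
For each, compute codeword c = mG in F_2^8, then tally its weight.
  m = 0000 → c = 00000000, weight = 0.
  m = 1000 → c = 01011101, weight = 5.
  m = 0100 → c = 01011010, weight = 4.
  m = 1100 → c = 00000111, weight = 3.
  m = 0010 → c = 01111101, weight = 6.
  m = 1010 → c = 00100000, weight = 1.
  m = 0110 → c = 00100111, weight = 4.
  m = 1110 → c = 01111010, weight = 5.
  m = 0001 → c = 11001010, weight = 4.
  m = 1001 → c = 10010111, weight = 5.
  m = 0101 → c = 10010000, weight = 2.
  m = 1101 → c = 11001101, weight = 5.
  m = 0011 → c = 10110111, weight = 6.
  m = 1011 → c = 11101010, weight = 5.
  m = 0111 → c = 11101101, weight = 6.
  m = 1111 → c = 10110000, weight = 3.
Tally weights:
  weight 0: 1 codewords.
  weight 1: 1 codewords.
  weight 2: 1 codewords.
  weight 3: 2 codewords.
  weight 4: 3 codewords.
  weight 5: 5 codewords.
  weight 6: 3 codewords.
Minimum distance d = smallest w > 0 with A_w > 0 = 1.
Sanity: Σ A_w = 16 = 2^4 = 16 ✓.


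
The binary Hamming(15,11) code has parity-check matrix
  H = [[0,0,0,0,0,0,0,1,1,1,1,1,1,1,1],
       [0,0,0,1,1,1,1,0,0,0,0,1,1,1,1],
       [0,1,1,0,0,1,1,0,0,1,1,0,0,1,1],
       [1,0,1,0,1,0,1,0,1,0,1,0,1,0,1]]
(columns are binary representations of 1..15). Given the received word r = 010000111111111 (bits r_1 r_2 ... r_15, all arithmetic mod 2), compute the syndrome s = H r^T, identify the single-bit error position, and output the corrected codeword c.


s = (0, 1, 0, 1)^T, error position = 5, corrected codeword c = 010010111111111

Compute s = H r^T mod 2 one row at a time:
  s_1 = 1 + 1 + 1 + 1 + 1 + 1 + 1 + 1 = 8 ≡ 0 (mod 2).
  s_2 = 0 + 0 + 0 + 1 + 1 + 1 + 1 + 1 = 5 ≡ 1 (mod 2).
  s_3 = 1 + 0 + 0 + 1 + 1 + 1 + 1 + 1 = 6 ≡ 0 (mod 2).
  s_4 = 0 + 0 + 0 + 1 + 1 + 1 + 1 + 1 = 5 ≡ 1 (mod 2).
s = (0, 1, 0, 1)^T — this equals column 5 of H (binary 0101), so error is at position 5.
Correct: flip bit 5 of r = 010000111111111 to get c = 010010111111111.


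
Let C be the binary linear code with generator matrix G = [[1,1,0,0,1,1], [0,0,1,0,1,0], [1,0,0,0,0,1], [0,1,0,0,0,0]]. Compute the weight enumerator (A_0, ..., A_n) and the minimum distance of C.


Weight distribution: A_0 = 1, A_1 = 3, A_2 = 4, A_3 = 4, A_4 = 3, A_5 = 1. Minimum distance d = 1.

Enumerate all 2^4 = 16 messages m ∈ F_2^4.
For each, compute codeword c = mG in F_2^6, then tally its weight.
  m = 0000 → c = 000000, weight = 0.
  m = 1000 → c = 110011, weight = 4.
  m = 0100 → c = 001010, weight = 2.
  m = 1100 → c = 111001, weight = 4.
  m = 0010 → c = 100001, weight = 2.
  m = 1010 → c = 010010, weight = 2.
  m = 0110 → c = 101011, weight = 4.
  m = 1110 → c = 011000, weight = 2.
  m = 0001 → c = 010000, weight = 1.
  m = 1001 → c = 100011, weight = 3.
  m = 0101 → c = 011010, weight = 3.
  m = 1101 → c = 101001, weight = 3.
  m = 0011 → c = 110001, weight = 3.
  m = 1011 → c = 000010, weight = 1.
  m = 0111 → c = 111011, weight = 5.
  m = 1111 → c = 001000, weight = 1.
Tally weights:
  weight 0: 1 codewords.
  weight 1: 3 codewords.
  weight 2: 4 codewords.
  weight 3: 4 codewords.
  weight 4: 3 codewords.
  weight 5: 1 codewords.
Minimum distance d = smallest w > 0 with A_w > 0 = 1.
Sanity: Σ A_w = 16 = 2^4 = 16 ✓.


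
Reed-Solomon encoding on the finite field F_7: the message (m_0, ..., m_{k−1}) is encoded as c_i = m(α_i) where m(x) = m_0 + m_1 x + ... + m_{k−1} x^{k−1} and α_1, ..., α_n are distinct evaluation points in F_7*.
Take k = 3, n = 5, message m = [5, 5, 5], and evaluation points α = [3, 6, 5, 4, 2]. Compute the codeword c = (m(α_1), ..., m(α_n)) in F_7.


c = [2, 5, 1, 0, 0]

Message polynomial: m(x) = 5 + 5·x + 5·x^2 (mod 7).
For each evaluation point α_i, compute m(α_i) mod 7:
  α_1 = 3: Horner steps 5 → 6 → 2, so m(3) = 2.
  α_2 = 6: Horner steps 5 → 0 → 5, so m(6) = 5.
  α_3 = 5: Horner steps 5 → 2 → 1, so m(5) = 1.
  α_4 = 4: Horner steps 5 → 4 → 0, so m(4) = 0.
  α_5 = 2: Horner steps 5 → 1 → 0, so m(2) = 0.
Codeword c = [2, 5, 1, 0, 0] ∈ F_7^5.


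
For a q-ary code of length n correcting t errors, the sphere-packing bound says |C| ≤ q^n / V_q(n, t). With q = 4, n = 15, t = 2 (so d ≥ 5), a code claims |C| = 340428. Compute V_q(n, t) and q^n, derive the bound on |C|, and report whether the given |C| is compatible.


V_q(n, t) = 991, q^n = 1073741824, Hamming bound = 1083493, |C| = 340428 ≤ bound (satisfied).

Step 1: Compute V_q(n, t) = Σ_{j=0}^2 C(n, j) (q−1)^j.
  j = 0: C(15,0)·(3)^0 = 1·1 = 1.
  j = 1: C(15,1)·(3)^1 = 15·3 = 45.
  j = 2: C(15,2)·(3)^2 = 105·9 = 945.
  V_q(n, t) = 1 + 45 + 945 = 991.
Step 2: q^n = 4^15 = 1073741824.
Step 3: Hamming bound ⌊q^n / V_q(n,t)⌋ = ⌊1073741824/991⌋ = 1083493.
Step 4: Compare |C| = 340428 to 1083493: satisfied.
The claimed |C| lies below the Hamming bound.


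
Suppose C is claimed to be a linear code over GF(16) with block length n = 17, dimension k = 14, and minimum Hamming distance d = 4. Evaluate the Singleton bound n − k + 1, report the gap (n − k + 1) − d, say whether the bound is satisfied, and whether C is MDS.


Singleton RHS = n − k + 1 = 4, slack = 0, bound satisfied, MDS.

Singleton bound: d ≤ n − k + 1.
Here n = 17, k = 14, so n − k + 1 = 4.
Given d = 4, check d ≤ 4: YES.
Slack = (n − k + 1) − d = 0.
The code is MDS (slack = 0).
Description: the claimed parameters are [17, 14, 4]_16; such a code would be MDS (meets Singleton bound).


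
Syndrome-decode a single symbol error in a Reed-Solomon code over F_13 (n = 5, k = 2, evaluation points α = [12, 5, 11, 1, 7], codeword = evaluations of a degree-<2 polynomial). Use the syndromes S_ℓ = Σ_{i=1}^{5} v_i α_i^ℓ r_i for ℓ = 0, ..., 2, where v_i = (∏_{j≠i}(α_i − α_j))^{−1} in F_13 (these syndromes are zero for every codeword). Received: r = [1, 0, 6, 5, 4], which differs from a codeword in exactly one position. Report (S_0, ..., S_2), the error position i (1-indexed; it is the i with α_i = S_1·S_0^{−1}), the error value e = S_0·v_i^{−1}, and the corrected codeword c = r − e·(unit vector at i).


S = (1, 11, 4), error at position 3, error magnitude e = 7, c = [1, 0, 12, 5, 4].

Step 1: column multipliers v_i = (∏_{j≠i}(α_i − α_j))^{−1} mod 13.
  i = 1 (α = 12): (12−5)(12−11)(12−1)(12−7) = 7·1·11·5 = 385 ≡ 8, so v_1 = 8^{−1} = 5 (mod 13).
  i = 2 (α = 5): (5−12)(5−11)(5−1)(5−7) = (−7)·(−6)·4·(−2) = −336 ≡ 2, so v_2 = 2^{−1} = 7 (mod 13).
  i = 3 (α = 11): (11−12)(11−5)(11−1)(11−7) = (−1)·6·10·4 = −240 ≡ 7, so v_3 = 7^{−1} = 2 (mod 13).
  i = 4 (α = 1): (1−12)(1−5)(1−11)(1−7) = (−11)·(−4)·(−10)·(−6) = 2640 ≡ 1, so v_4 = 1^{−1} = 1 (mod 13).
  i = 5 (α = 7): (7−12)(7−5)(7−11)(7−1) = (−5)·2·(−4)·6 = 240 ≡ 6, so v_5 = 6^{−1} = 11 (mod 13).
  v = [5, 7, 2, 1, 11].
Step 2: syndromes of r = [1, 0, 6, 5, 4] (all sums mod 13).
  S_0 = Σ v_i r_i = 5·1 + 7·0 + 2·6 + 1·5 + 11·4 = 66 ≡ 1.
  S_1 = Σ v_i α_i r_i = 5·12·1 + 7·5·0 + 2·11·6 + 1·1·5 + 11·7·4 = 505 ≡ 11.
  α_i^2 mod 13 = [1, 12, 4, 1, 10].
  S_2 = Σ v_i α_i^2 r_i = 5·1·1 + 7·12·0 + 2·4·6 + 1·1·5 + 11·10·4 = 498 ≡ 4.
  S = (1, 11, 4) ≠ 0, so r is not a codeword (an error is present).
Step 3: locate the error. For a single error e at position i, S_ℓ = v_i·e·α_i^ℓ, so α_err = S_1/S_0.
  S_0^{−1} = 1^{−1} = 1 (mod 13), so α_err = 11·1 = 11 ≡ 11 = α_3. Error position i = 3.
  Consistency check: S_2/S_1 = 4·6 = 24 ≡ 11 = α_err ✓ (single-error assumption holds).
Step 4: error magnitude e = S_0/v_3 = S_0·∏_{j≠3}(α_3 − α_j) = 1·7 = 7 ≡ 7 (mod 13).
Step 5: correct position 3: c_3 = r_3 − e = 6 − 7 ≡ 12 (mod 13). Hence c = [1, 0, 12, 5, 4].
  Check: interpolating c through the α_i gives m(x) = 3 + 2·x (degree < 2) with m(α_i) = c_i for every i, so c is indeed a codeword.


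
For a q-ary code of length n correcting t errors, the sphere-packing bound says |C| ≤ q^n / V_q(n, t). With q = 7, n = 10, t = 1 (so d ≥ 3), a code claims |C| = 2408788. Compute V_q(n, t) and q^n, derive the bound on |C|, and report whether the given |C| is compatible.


V_q(n, t) = 61, q^n = 282475249, Hamming bound = 4630741, |C| = 2408788 ≤ bound (satisfied).

Step 1: Compute V_q(n, t) = Σ_{j=0}^1 C(n, j) (q−1)^j.
  j = 0: C(10,0)·(6)^0 = 1·1 = 1.
  j = 1: C(10,1)·(6)^1 = 10·6 = 60.
  V_q(n, t) = 1 + 60 = 61.
Step 2: q^n = 7^10 = 282475249.
Step 3: Hamming bound ⌊q^n / V_q(n,t)⌋ = ⌊282475249/61⌋ = 4630741.
Step 4: Compare |C| = 2408788 to 4630741: satisfied.
The claimed |C| lies below the Hamming bound.


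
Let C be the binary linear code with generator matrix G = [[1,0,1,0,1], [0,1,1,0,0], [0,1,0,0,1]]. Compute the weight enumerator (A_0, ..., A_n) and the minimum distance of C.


Weight distribution: A_0 = 1, A_1 = 1, A_2 = 3, A_3 = 3. Minimum distance d = 1.

Enumerate all 2^3 = 8 messages m ∈ F_2^3.
For each, compute codeword c = mG in F_2^5, then tally its weight.
  m = 000 → c = 00000, weight = 0.
  m = 100 → c = 10101, weight = 3.
  m = 010 → c = 01100, weight = 2.
  m = 110 → c = 11001, weight = 3.
  m = 001 → c = 01001, weight = 2.
  m = 101 → c = 11100, weight = 3.
  m = 011 → c = 00101, weight = 2.
  m = 111 → c = 10000, weight = 1.
Tally weights:
  weight 0: 1 codewords.
  weight 1: 1 codewords.
  weight 2: 3 codewords.
  weight 3: 3 codewords.
Minimum distance d = smallest w > 0 with A_w > 0 = 1.
Sanity: Σ A_w = 8 = 2^3 = 8 ✓.


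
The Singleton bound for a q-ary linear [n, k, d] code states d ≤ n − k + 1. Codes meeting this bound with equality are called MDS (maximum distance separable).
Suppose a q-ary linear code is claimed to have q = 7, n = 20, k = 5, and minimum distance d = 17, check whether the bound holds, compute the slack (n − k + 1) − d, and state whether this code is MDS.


Singleton RHS = n − k + 1 = 16, slack = -1, bound violated (no such code; not MDS).

Singleton bound: d ≤ n − k + 1.
Here n = 20, k = 5, so n − k + 1 = 16.
Given d = 17, check d ≤ 16: NO.
Slack = (n − k + 1) − d = -1.
The slack is negative: d = 17 exceeds n − k + 1 = 16 by 1, so the Singleton bound is violated and no linear [20, 5, 17]_7 code can exist. In particular it is not MDS (MDS requires d = n − k + 1 exactly).
Description: the claimed parameters are [20, 5, 17]_7; such a code would be impossible (violates the Singleton bound).


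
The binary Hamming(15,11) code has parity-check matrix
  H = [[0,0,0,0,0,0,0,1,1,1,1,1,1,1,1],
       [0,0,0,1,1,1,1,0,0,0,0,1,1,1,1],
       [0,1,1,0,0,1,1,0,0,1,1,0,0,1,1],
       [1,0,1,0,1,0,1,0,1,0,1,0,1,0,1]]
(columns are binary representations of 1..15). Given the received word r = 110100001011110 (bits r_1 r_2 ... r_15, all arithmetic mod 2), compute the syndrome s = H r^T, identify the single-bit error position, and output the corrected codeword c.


s = (1, 0, 1, 0)^T, error position = 10, corrected codeword c = 110100001111110

Compute s = H r^T mod 2 one row at a time:
  s_1 = 0 + 1 + 0 + 1 + 1 + 1 + 1 + 0 = 5 ≡ 1 (mod 2).
  s_2 = 1 + 0 + 0 + 0 + 1 + 1 + 1 + 0 = 4 ≡ 0 (mod 2).
  s_3 = 1 + 0 + 0 + 0 + 0 + 1 + 1 + 0 = 3 ≡ 1 (mod 2).
  s_4 = 1 + 0 + 0 + 0 + 1 + 1 + 1 + 0 = 4 ≡ 0 (mod 2).
s = (1, 0, 1, 0)^T — this equals column 10 of H (binary 1010), so error is at position 10.
Correct: flip bit 10 of r = 110100001011110 to get c = 110100001111110.


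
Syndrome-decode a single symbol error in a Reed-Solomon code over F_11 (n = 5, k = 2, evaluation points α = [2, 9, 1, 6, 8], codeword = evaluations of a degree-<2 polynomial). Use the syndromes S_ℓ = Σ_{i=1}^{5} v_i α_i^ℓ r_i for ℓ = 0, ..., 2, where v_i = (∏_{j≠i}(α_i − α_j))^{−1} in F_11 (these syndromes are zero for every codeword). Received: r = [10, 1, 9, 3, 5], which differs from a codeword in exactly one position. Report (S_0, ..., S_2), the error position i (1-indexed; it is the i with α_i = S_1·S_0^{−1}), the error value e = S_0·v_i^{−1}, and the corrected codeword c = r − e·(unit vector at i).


S = (2, 7, 8), error at position 2, error magnitude e = 6, c = [10, 6, 9, 3, 5].

Step 1: column multipliers v_i = (∏_{j≠i}(α_i − α_j))^{−1} mod 11.
  i = 1 (α = 2): (2−9)(2−1)(2−6)(2−8) = (−7)·1·(−4)·(−6) = −168 ≡ 8, so v_1 = 8^{−1} = 7 (mod 11).
  i = 2 (α = 9): (9−2)(9−1)(9−6)(9−8) = 7·8·3·1 = 168 ≡ 3, so v_2 = 3^{−1} = 4 (mod 11).
  i = 3 (α = 1): (1−2)(1−9)(1−6)(1−8) = (−1)·(−8)·(−5)·(−7) = 280 ≡ 5, so v_3 = 5^{−1} = 9 (mod 11).
  i = 4 (α = 6): (6−2)(6−9)(6−1)(6−8) = 4·(−3)·5·(−2) = 120 ≡ 10, so v_4 = 10^{−1} = 10 (mod 11).
  i = 5 (α = 8): (8−2)(8−9)(8−1)(8−6) = 6·(−1)·7·2 = −84 ≡ 4, so v_5 = 4^{−1} = 3 (mod 11).
  v = [7, 4, 9, 10, 3].
Step 2: syndromes of r = [10, 1, 9, 3, 5] (all sums mod 11).
  S_0 = Σ v_i r_i = 7·10 + 4·1 + 9·9 + 10·3 + 3·5 = 200 ≡ 2.
  S_1 = Σ v_i α_i r_i = 7·2·10 + 4·9·1 + 9·1·9 + 10·6·3 + 3·8·5 = 557 ≡ 7.
  α_i^2 mod 11 = [4, 4, 1, 3, 9].
  S_2 = Σ v_i α_i^2 r_i = 7·4·10 + 4·4·1 + 9·1·9 + 10·3·3 + 3·9·5 = 602 ≡ 8.
  S = (2, 7, 8) ≠ 0, so r is not a codeword (an error is present).
Step 3: locate the error. For a single error e at position i, S_ℓ = v_i·e·α_i^ℓ, so α_err = S_1/S_0.
  S_0^{−1} = 2^{−1} = 6 (mod 11), so α_err = 7·6 = 42 ≡ 9 = α_2. Error position i = 2.
  Consistency check: S_2/S_1 = 8·8 = 64 ≡ 9 = α_err ✓ (single-error assumption holds).
Step 4: error magnitude e = S_0/v_2 = S_0·∏_{j≠2}(α_2 − α_j) = 2·3 = 6 ≡ 6 (mod 11).
Step 5: correct position 2: c_2 = r_2 − e = 1 − 6 ≡ 6 (mod 11). Hence c = [10, 6, 9, 3, 5].
  Check: interpolating c through the α_i gives m(x) = 8 + 1·x (degree < 2) with m(α_i) = c_i for every i, so c is indeed a codeword.


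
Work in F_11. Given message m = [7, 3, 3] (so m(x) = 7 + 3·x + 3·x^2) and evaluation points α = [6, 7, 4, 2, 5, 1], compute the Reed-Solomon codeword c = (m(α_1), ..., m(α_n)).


c = [1, 10, 1, 3, 9, 2]

Message polynomial: m(x) = 7 + 3·x + 3·x^2 (mod 11).
For each evaluation point α_i, compute m(α_i) mod 11:
  α_1 = 6: Horner steps 3 → 10 → 1, so m(6) = 1.
  α_2 = 7: Horner steps 3 → 2 → 10, so m(7) = 10.
  α_3 = 4: Horner steps 3 → 4 → 1, so m(4) = 1.
  α_4 = 2: Horner steps 3 → 9 → 3, so m(2) = 3.
  α_5 = 5: Horner steps 3 → 7 → 9, so m(5) = 9.
  α_6 = 1: Horner steps 3 → 6 → 2, so m(1) = 2.
Codeword c = [1, 10, 1, 3, 9, 2] ∈ F_11^6.


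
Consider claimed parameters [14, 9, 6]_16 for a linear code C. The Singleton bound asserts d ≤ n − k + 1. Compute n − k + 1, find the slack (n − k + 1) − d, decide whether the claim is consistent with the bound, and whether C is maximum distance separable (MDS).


Singleton RHS = n − k + 1 = 6, slack = 0, bound satisfied, MDS.

Singleton bound: d ≤ n − k + 1.
Here n = 14, k = 9, so n − k + 1 = 6.
Given d = 6, check d ≤ 6: YES.
Slack = (n − k + 1) − d = 0.
The code is MDS (slack = 0).
Description: the claimed parameters are [14, 9, 6]_16; such a code would be MDS (meets Singleton bound).


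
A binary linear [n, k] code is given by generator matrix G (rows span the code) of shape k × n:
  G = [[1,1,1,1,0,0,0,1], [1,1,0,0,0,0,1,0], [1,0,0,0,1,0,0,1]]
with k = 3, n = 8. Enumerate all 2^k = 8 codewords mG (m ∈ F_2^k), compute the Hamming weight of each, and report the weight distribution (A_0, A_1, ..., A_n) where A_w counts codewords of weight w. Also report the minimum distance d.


Weight distribution: A_0 = 1, A_3 = 2, A_4 = 3, A_5 = 2. Minimum distance d = 3.

Enumerate all 2^3 = 8 messages m ∈ F_2^3.
For each, compute codeword c = mG in F_2^8, then tally its weight.
  m = 000 → c = 00000000, weight = 0.
  m = 100 → c = 11110001, weight = 5.
  m = 010 → c = 11000010, weight = 3.
  m = 110 → c = 00110011, weight = 4.
  m = 001 → c = 10001001, weight = 3.
  m = 101 → c = 01111000, weight = 4.
  m = 011 → c = 01001011, weight = 4.
  m = 111 → c = 10111010, weight = 5.
Tally weights:
  weight 0: 1 codewords.
  weight 3: 2 codewords.
  weight 4: 3 codewords.
  weight 5: 2 codewords.
Minimum distance d = smallest w > 0 with A_w > 0 = 3.
Sanity: Σ A_w = 8 = 2^3 = 8 ✓.


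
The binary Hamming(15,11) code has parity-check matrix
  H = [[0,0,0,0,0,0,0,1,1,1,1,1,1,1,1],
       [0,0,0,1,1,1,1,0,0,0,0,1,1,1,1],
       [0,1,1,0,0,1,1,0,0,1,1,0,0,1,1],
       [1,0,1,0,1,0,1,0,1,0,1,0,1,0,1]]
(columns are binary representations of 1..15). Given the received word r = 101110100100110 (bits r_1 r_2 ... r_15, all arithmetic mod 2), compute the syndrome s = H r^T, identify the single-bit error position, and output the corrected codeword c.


s = (1, 1, 0, 1)^T, error position = 13, corrected codeword c = 101110100100010

Compute s = H r^T mod 2 one row at a time:
  s_1 = 0 + 0 + 1 + 0 + 0 + 1 + 1 + 0 = 3 ≡ 1 (mod 2).
  s_2 = 1 + 1 + 0 + 1 + 0 + 1 + 1 + 0 = 5 ≡ 1 (mod 2).
  s_3 = 0 + 1 + 0 + 1 + 1 + 0 + 1 + 0 = 4 ≡ 0 (mod 2).
  s_4 = 1 + 1 + 1 + 1 + 0 + 0 + 1 + 0 = 5 ≡ 1 (mod 2).
s = (1, 1, 0, 1)^T — this equals column 13 of H (binary 1101), so error is at position 13.
Correct: flip bit 13 of r = 101110100100110 to get c = 101110100100010.


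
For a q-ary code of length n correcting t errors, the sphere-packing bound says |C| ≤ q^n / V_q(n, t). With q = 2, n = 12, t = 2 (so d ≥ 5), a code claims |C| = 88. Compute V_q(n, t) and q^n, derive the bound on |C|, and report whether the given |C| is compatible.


V_q(n, t) = 79, q^n = 4096, Hamming bound = 51, |C| = 88 > bound (violated).

Step 1: Compute V_q(n, t) = Σ_{j=0}^2 C(n, j) (q−1)^j.
  j = 0: C(12,0)·(1)^0 = 1·1 = 1.
  j = 1: C(12,1)·(1)^1 = 12·1 = 12.
  j = 2: C(12,2)·(1)^2 = 66·1 = 66.
  V_q(n, t) = 1 + 12 + 66 = 79.
Step 2: q^n = 2^12 = 4096.
Step 3: Hamming bound ⌊q^n / V_q(n,t)⌋ = ⌊4096/79⌋ = 51.
Step 4: Compare |C| = 88 to 51: violated.
The claimed |C| lies above the Hamming bound, so no 2-ary code of length 12 with d ≥ 5 can have 88 codewords.


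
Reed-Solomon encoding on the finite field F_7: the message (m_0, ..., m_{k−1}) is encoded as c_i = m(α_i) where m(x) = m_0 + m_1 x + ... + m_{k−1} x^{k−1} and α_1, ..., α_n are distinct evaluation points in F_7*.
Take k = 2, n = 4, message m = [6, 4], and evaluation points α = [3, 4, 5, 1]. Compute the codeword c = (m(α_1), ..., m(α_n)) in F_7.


c = [4, 1, 5, 3]

Message polynomial: m(x) = 6 + 4·x (mod 7).
For each evaluation point α_i, compute m(α_i) mod 7:
  α_1 = 3: Horner steps 4 → 4, so m(3) = 4.
  α_2 = 4: Horner steps 4 → 1, so m(4) = 1.
  α_3 = 5: Horner steps 4 → 5, so m(5) = 5.
  α_4 = 1: Horner steps 4 → 3, so m(1) = 3.
Codeword c = [4, 1, 5, 3] ∈ F_7^4.


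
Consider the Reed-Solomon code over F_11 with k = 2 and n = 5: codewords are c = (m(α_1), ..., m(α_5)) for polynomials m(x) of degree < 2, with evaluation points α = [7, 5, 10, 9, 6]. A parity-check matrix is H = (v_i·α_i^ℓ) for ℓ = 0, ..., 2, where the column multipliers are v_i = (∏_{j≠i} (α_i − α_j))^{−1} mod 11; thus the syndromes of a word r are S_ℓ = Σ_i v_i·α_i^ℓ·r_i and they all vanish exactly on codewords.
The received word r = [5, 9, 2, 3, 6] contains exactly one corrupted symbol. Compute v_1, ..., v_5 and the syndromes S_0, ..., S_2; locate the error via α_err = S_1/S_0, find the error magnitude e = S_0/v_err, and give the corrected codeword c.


S = (5, 3, 4), error at position 2, error magnitude e = 2, c = [5, 7, 2, 3, 6].

Step 1: column multipliers v_i = (∏_{j≠i}(α_i − α_j))^{−1} mod 11.
  i = 1 (α = 7): (7−5)(7−10)(7−9)(7−6) = 2·(−3)·(−2)·1 = 12 ≡ 1, so v_1 = 1^{−1} = 1 (mod 11).
  i = 2 (α = 5): (5−7)(5−10)(5−9)(5−6) = (−2)·(−5)·(−4)·(−1) = 40 ≡ 7, so v_2 = 7^{−1} = 8 (mod 11).
  i = 3 (α = 10): (10−7)(10−5)(10−9)(10−6) = 3·5·1·4 = 60 ≡ 5, so v_3 = 5^{−1} = 9 (mod 11).
  i = 4 (α = 9): (9−7)(9−5)(9−10)(9−6) = 2·4·(−1)·3 = −24 ≡ 9, so v_4 = 9^{−1} = 5 (mod 11).
  i = 5 (α = 6): (6−7)(6−5)(6−10)(6−9) = (−1)·1·(−4)·(−3) = −12 ≡ 10, so v_5 = 10^{−1} = 10 (mod 11).
  v = [1, 8, 9, 5, 10].
Step 2: syndromes of r = [5, 9, 2, 3, 6] (all sums mod 11).
  S_0 = Σ v_i r_i = 1·5 + 8·9 + 9·2 + 5·3 + 10·6 = 170 ≡ 5.
  S_1 = Σ v_i α_i r_i = 1·7·5 + 8·5·9 + 9·10·2 + 5·9·3 + 10·6·6 = 1070 ≡ 3.
  α_i^2 mod 11 = [5, 3, 1, 4, 3].
  S_2 = Σ v_i α_i^2 r_i = 1·5·5 + 8·3·9 + 9·1·2 + 5·4·3 + 10·3·6 = 499 ≡ 4.
  S = (5, 3, 4) ≠ 0, so r is not a codeword (an error is present).
Step 3: locate the error. For a single error e at position i, S_ℓ = v_i·e·α_i^ℓ, so α_err = S_1/S_0.
  S_0^{−1} = 5^{−1} = 9 (mod 11), so α_err = 3·9 = 27 ≡ 5 = α_2. Error position i = 2.
  Consistency check: S_2/S_1 = 4·4 = 16 ≡ 5 = α_err ✓ (single-error assumption holds).
Step 4: error magnitude e = S_0/v_2 = S_0·∏_{j≠2}(α_2 − α_j) = 5·7 = 35 ≡ 2 (mod 11).
Step 5: correct position 2: c_2 = r_2 − e = 9 − 2 ≡ 7 (mod 11). Hence c = [5, 7, 2, 3, 6].
  Check: interpolating c through the α_i gives m(x) = 1 + 10·x (degree < 2) with m(α_i) = c_i for every i, so c is indeed a codeword.


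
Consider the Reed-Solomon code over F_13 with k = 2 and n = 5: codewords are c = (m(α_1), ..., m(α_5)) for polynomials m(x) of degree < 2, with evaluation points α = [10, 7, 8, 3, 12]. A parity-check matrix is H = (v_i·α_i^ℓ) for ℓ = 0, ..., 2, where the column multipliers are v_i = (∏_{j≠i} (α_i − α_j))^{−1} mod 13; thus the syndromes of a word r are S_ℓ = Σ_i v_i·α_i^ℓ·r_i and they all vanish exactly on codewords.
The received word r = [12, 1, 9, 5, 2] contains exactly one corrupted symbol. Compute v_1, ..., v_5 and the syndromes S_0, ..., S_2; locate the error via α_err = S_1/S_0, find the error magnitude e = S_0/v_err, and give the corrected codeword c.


S = (3, 9, 1), error at position 4, error magnitude e = 10, c = [12, 1, 9, 8, 2].

Step 1: column multipliers v_i = (∏_{j≠i}(α_i − α_j))^{−1} mod 13.
  i = 1 (α = 10): (10−7)(10−8)(10−3)(10−12) = 3·2·7·(−2) = −84 ≡ 7, so v_1 = 7^{−1} = 2 (mod 13).
  i = 2 (α = 7): (7−10)(7−8)(7−3)(7−12) = (−3)·(−1)·4·(−5) = −60 ≡ 5, so v_2 = 5^{−1} = 8 (mod 13).
  i = 3 (α = 8): (8−10)(8−7)(8−3)(8−12) = (−2)·1·5·(−4) = 40 ≡ 1, so v_3 = 1^{−1} = 1 (mod 13).
  i = 4 (α = 3): (3−10)(3−7)(3−8)(3−12) = (−7)·(−4)·(−5)·(−9) = 1260 ≡ 12, so v_4 = 12^{−1} = 12 (mod 13).
  i = 5 (α = 12): (12−10)(12−7)(12−8)(12−3) = 2·5·4·9 = 360 ≡ 9, so v_5 = 9^{−1} = 3 (mod 13).
  v = [2, 8, 1, 12, 3].
Step 2: syndromes of r = [12, 1, 9, 5, 2] (all sums mod 13).
  S_0 = Σ v_i r_i = 2·12 + 8·1 + 1·9 + 12·5 + 3·2 = 107 ≡ 3.
  S_1 = Σ v_i α_i r_i = 2·10·12 + 8·7·1 + 1·8·9 + 12·3·5 + 3·12·2 = 620 ≡ 9.
  α_i^2 mod 13 = [9, 10, 12, 9, 1].
  S_2 = Σ v_i α_i^2 r_i = 2·9·12 + 8·10·1 + 1·12·9 + 12·9·5 + 3·1·2 = 950 ≡ 1.
  S = (3, 9, 1) ≠ 0, so r is not a codeword (an error is present).
Step 3: locate the error. For a single error e at position i, S_ℓ = v_i·e·α_i^ℓ, so α_err = S_1/S_0.
  S_0^{−1} = 3^{−1} = 9 (mod 13), so α_err = 9·9 = 81 ≡ 3 = α_4. Error position i = 4.
  Consistency check: S_2/S_1 = 1·3 = 3 ≡ 3 = α_err ✓ (single-error assumption holds).
Step 4: error magnitude e = S_0/v_4 = S_0·∏_{j≠4}(α_4 − α_j) = 3·12 = 36 ≡ 10 (mod 13).
Step 5: correct position 4: c_4 = r_4 − e = 5 − 10 ≡ 8 (mod 13). Hence c = [12, 1, 9, 8, 2].
  Check: interpolating c through the α_i gives m(x) = 10 + 8·x (degree < 2) with m(α_i) = c_i for every i, so c is indeed a codeword.


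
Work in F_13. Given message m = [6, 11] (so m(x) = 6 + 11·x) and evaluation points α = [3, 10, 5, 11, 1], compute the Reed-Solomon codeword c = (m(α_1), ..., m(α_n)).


c = [0, 12, 9, 10, 4]

Message polynomial: m(x) = 6 + 11·x (mod 13).
For each evaluation point α_i, compute m(α_i) mod 13:
  α_1 = 3: Horner steps 11 → 0, so m(3) = 0.
  α_2 = 10: Horner steps 11 → 12, so m(10) = 12.
  α_3 = 5: Horner steps 11 → 9, so m(5) = 9.
  α_4 = 11: Horner steps 11 → 10, so m(11) = 10.
  α_5 = 1: Horner steps 11 → 4, so m(1) = 4.
Codeword c = [0, 12, 9, 10, 4] ∈ F_13^5.


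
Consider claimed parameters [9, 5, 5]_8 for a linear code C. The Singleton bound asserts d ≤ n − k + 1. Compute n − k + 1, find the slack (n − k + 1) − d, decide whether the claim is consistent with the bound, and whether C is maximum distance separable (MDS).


Singleton RHS = n − k + 1 = 5, slack = 0, bound satisfied, MDS.

Singleton bound: d ≤ n − k + 1.
Here n = 9, k = 5, so n − k + 1 = 5.
Given d = 5, check d ≤ 5: YES.
Slack = (n − k + 1) − d = 0.
The code is MDS (slack = 0).
Description: the claimed parameters are [9, 5, 5]_8; such a code would be MDS (meets Singleton bound).


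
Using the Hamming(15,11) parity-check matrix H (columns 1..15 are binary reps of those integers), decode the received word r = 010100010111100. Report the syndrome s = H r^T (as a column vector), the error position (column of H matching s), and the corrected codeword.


s = (1, 1, 1, 0)^T, error position = 14, corrected codeword c = 010100010111110

Compute s = H r^T mod 2 one row at a time:
  s_1 = 1 + 0 + 1 + 1 + 1 + 1 + 0 + 0 = 5 ≡ 1 (mod 2).
  s_2 = 1 + 0 + 0 + 0 + 1 + 1 + 0 + 0 = 3 ≡ 1 (mod 2).
  s_3 = 1 + 0 + 0 + 0 + 1 + 1 + 0 + 0 = 3 ≡ 1 (mod 2).
  s_4 = 0 + 0 + 0 + 0 + 0 + 1 + 1 + 0 = 2 ≡ 0 (mod 2).
s = (1, 1, 1, 0)^T — this equals column 14 of H (binary 1110), so error is at position 14.
Correct: flip bit 14 of r = 010100010111100 to get c = 010100010111110.


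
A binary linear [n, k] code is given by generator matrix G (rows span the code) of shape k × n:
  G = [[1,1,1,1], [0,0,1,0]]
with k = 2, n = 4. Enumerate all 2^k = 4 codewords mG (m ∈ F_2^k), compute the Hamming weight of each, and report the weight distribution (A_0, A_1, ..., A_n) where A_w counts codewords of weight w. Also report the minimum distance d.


Weight distribution: A_0 = 1, A_1 = 1, A_3 = 1, A_4 = 1. Minimum distance d = 1.

Enumerate all 2^2 = 4 messages m ∈ F_2^2.
For each, compute codeword c = mG in F_2^4, then tally its weight.
  m = 00 → c = 0000, weight = 0.
  m = 10 → c = 1111, weight = 4.
  m = 01 → c = 0010, weight = 1.
  m = 11 → c = 1101, weight = 3.
Tally weights:
  weight 0: 1 codewords.
  weight 1: 1 codewords.
  weight 3: 1 codewords.
  weight 4: 1 codewords.
Minimum distance d = smallest w > 0 with A_w > 0 = 1.
Sanity: Σ A_w = 4 = 2^2 = 4 ✓.
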